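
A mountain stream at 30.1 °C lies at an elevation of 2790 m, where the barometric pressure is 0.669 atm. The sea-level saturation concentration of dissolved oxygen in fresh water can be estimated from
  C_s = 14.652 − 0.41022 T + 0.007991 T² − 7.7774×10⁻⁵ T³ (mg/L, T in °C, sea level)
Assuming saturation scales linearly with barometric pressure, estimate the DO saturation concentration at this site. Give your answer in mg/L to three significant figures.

At sea level: C_s = 14.652 − 0.41022×30.1 + 0.007991×30.1² − 7.7774×10⁻⁵×30.1³ = 7.423 mg/L.
Pressure correction: C_s' = 7.423 × 0.669 = 4.966 mg/L.

C_s ≈ 4.97 mg/L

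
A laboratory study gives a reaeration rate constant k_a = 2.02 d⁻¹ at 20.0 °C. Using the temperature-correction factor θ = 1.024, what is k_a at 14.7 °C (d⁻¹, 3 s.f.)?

k_a(T₂) = k_a(T₁) · θ^(T₂−T₁) = 2.02 × 1.024^(14.7−20.0)
= 2.02 × 1.024^-5.30 = 2.02 × 0.8819 = 1.781 d⁻¹.

k_a ≈ 1.78 d⁻¹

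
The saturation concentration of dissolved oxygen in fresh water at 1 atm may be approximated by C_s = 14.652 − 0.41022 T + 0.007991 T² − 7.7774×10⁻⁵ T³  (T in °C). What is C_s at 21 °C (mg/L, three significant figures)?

C_s ≈ 8.84 mg/L

C_s = 14.652 − 0.41022×21 + 0.007991×21² − 7.7774×10⁻⁵×21³ = 8.841 mg/L.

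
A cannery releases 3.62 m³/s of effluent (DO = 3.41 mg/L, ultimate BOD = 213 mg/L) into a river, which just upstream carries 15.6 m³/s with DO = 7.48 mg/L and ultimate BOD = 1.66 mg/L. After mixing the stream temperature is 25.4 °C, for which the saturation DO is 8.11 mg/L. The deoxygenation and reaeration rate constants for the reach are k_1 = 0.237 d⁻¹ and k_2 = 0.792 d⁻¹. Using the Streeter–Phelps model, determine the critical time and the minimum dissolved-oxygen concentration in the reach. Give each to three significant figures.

Mixed DO = (15.6×7.48 + 3.62×3.41)/(15.6+3.62) = 129.0/19.22 = 6.713 mg/L.
Mixed L₀ = (15.6×1.66 + 3.62×213)/(19.22) = 797.0/19.22 = 41.46 mg/L.
Initial deficit D₀ = C_s − DO₀ = 8.11 − 6.713 = 1.397 mg/L.
t_c = (1/0.5550) ln[(0.792/0.237)(1 − 1.397×0.5550/(0.237×41.46))] = 1.802 × ln(3.078) = 2.026 d.
D_c = (0.237/0.792) × 41.46 × e^(−0.237×2.026) = 0.2992 × 41.46 × 0.6187 = 7.677 mg/L.
Minimum DO = 8.11 − 7.677 = 0.4331 mg/L.

t_c ≈ 2.03 d; minimum DO ≈ 0.433 mg/L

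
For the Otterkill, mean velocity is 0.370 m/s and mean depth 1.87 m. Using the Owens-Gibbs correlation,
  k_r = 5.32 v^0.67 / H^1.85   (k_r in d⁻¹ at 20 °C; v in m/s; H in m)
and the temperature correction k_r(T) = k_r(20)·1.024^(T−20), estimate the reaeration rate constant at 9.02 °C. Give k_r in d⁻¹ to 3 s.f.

k_r ≈ 0.662 d⁻¹

k_r(20) = 5.32 × 0.370^0.67 / 1.87^1.85 = 5.32 × 0.5137 / 3.184 = 0.8584 d⁻¹.
k_r(9.02) = 0.8584 × 1.024^(9.02−20) = 0.8584 × 0.7707 = 0.6616 d⁻¹.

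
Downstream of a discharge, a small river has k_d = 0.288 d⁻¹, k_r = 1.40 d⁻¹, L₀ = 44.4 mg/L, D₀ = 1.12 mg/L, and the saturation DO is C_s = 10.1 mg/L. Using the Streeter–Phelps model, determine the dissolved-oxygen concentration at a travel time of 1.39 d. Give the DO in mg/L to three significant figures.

DO ≈ 3.88 mg/L

k_d L₀/(k_r−k_d) = 0.288×44.4/(1.40−0.288) = 12.79/1.112 = 11.50 mg/L.
e^(−k_d t) = e^(−0.288×1.390) = 0.6701; e^(−k_r t) = e^(−1.40×1.390) = 0.1428.
D = 11.50 × (0.6701 − 0.1428) + 1.12 × 0.1428 = 6.063 + 0.1600 = 6.223 mg/L.
DO = C_s − D = 10.1 − 6.223 = 3.877 mg/L.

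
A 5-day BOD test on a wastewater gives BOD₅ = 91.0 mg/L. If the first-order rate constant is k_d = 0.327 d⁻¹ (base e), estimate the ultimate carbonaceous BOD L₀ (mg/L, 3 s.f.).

L₀ ≈ 113 mg/L

BOD₅ = L₀(1 − e^(−5k_d)) ⇒ L₀ = BOD₅ / (1 − e^(−5×0.327))
= 91.0 / (1 − 0.1950) = 91.0 / 0.8050 = 113.0 mg/L.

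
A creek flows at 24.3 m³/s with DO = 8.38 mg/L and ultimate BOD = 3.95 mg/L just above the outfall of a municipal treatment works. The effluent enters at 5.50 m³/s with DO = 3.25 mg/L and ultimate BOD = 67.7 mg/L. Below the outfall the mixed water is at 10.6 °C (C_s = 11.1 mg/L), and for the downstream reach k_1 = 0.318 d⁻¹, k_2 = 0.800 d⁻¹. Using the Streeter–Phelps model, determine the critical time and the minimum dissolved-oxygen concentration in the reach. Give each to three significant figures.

Mixed DO = (24.3×8.38 + 5.50×3.25)/(24.3+5.50) = 221.5/29.80 = 7.433 mg/L.
Mixed L₀ = (24.3×3.95 + 5.50×67.7)/(29.80) = 468.3/29.80 = 15.72 mg/L.
Initial deficit D₀ = C_s − DO₀ = 11.1 − 7.433 = 3.667 mg/L.
t_c = (1/0.4820) ln[(0.800/0.318)(1 − 3.667×0.4820/(0.318×15.72))] = 2.075 × ln(1.626) = 1.009 d.
D_c = (0.318/0.800) × 15.72 × e^(−0.318×1.009) = 0.3975 × 15.72 × 0.7256 = 4.533 mg/L.
Minimum DO = 11.1 − 4.533 = 6.567 mg/L.

t_c ≈ 1.01 d; minimum DO ≈ 6.57 mg/L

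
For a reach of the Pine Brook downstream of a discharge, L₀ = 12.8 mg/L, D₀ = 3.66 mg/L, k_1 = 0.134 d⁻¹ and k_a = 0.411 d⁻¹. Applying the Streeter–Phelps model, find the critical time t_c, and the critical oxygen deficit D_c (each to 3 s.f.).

t_c ≈ 0.818 d; D_c ≈ 3.74 mg/L

With k_a/k_1 = 3.067 and 1 − D₀(k_a−k_1)/(k_1 L₀) = 0.4089,
t_c = ln(3.067 × 0.4089) / (0.411 − 0.134) = ln(1.254) / 0.2770 = 0.2265/0.2770 = 0.8178 d.
D_c = (k_1/k_a) L₀ e^(−k_1 t_c) = (0.134/0.411) × 12.8 × e^(−0.134×0.8178) = 0.3260 × 12.8 × 0.8962 = 3.740 mg/L.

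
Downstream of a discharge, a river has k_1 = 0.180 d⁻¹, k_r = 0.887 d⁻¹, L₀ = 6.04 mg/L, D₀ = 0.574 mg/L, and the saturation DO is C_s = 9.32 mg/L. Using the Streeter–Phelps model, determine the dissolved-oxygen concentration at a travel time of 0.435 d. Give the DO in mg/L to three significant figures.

DO ≈ 8.55 mg/L

k_1 L₀/(k_r−k_1) = 0.180×6.04/(0.887−0.180) = 1.087/0.7070 = 1.538 mg/L.
e^(−k_1 t) = e^(−0.180×0.4350) = 0.9247; e^(−k_r t) = e^(−0.887×0.4350) = 0.6799.
D = 1.538 × (0.9247 − 0.6799) + 0.574 × 0.6799 = 0.3765 + 0.3902 = 0.7667 mg/L.
DO = C_s − D = 9.32 − 0.7667 = 8.553 mg/L.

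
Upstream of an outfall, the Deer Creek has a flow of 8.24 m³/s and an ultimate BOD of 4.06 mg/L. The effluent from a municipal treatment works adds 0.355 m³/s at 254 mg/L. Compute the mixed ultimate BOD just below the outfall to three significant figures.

14.4 mg/L

Flow-weighted mixing: C = (Q_r C_r + Q_w C_w)/(Q_r + Q_w)
= (8.24×4.06 + 0.355×254)/(8.24 + 0.355) = 123.6/8.595 = 14.38 mg/L.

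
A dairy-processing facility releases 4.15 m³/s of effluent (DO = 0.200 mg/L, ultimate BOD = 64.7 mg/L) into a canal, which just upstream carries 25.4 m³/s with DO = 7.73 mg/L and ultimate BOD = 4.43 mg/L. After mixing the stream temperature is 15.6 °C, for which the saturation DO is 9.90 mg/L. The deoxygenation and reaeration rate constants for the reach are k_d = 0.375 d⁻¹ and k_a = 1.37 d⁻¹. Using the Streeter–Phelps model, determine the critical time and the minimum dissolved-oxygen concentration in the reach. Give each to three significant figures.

Mixed DO = (25.4×7.73 + 4.15×0.200)/(25.4+4.15) = 197.2/29.55 = 6.672 mg/L.
Mixed L₀ = (25.4×4.43 + 4.15×64.7)/(29.55) = 381.0/29.55 = 12.89 mg/L.
Initial deficit D₀ = C_s − DO₀ = 9.90 − 6.672 = 3.228 mg/L.
t_c = (1/0.9950) ln[(1.37/0.375)(1 − 3.228×0.9950/(0.375×12.89))] = 1.005 × ln(1.227) = 0.2056 d.
D_c = (0.375/1.37) × 12.89 × e^(−0.375×0.2056) = 0.2737 × 12.89 × 0.9258 = 3.268 mg/L.
Minimum DO = 9.90 − 3.268 = 6.632 mg/L.

t_c ≈ 0.206 d; minimum DO ≈ 6.63 mg/L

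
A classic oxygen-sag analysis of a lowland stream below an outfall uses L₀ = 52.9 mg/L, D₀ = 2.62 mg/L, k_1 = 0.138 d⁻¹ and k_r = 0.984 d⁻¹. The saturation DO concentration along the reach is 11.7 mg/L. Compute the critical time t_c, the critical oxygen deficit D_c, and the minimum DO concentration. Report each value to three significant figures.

t_c ≈ 1.89 d; D_c ≈ 5.71 mg/L; min DO ≈ 5.99 mg/L

With k_r/k_1 = 7.130 and 1 − D₀(k_r−k_1)/(k_1 L₀) = 0.6964,
t_c = ln(7.130 × 0.6964) / (0.984 − 0.138) = ln(4.965) / 0.8460 = 1.603/0.8460 = 1.894 d.
D_c = (k_1/k_r) L₀ e^(−k_1 t_c) = (0.138/0.984) × 52.9 × e^(−0.138×1.894) = 0.1402 × 52.9 × 0.7700 = 5.712 mg/L.
Minimum DO = C_s − D_c = 11.7 − 5.712 = 5.988 mg/L.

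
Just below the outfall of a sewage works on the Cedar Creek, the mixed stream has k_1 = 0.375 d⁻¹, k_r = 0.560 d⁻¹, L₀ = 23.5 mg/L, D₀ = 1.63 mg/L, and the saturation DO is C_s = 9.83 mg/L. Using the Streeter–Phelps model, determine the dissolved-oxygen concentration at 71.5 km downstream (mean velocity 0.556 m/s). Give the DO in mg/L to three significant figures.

Travel time t = x/v = 71.5 km / (0.556 m/s) = 71500 m / 0.556 m/s = 128600 s = 1.488 d.
k_1 L₀/(k_r−k_1) = 0.375×23.5/(0.560−0.375) = 8.812/0.1850 = 47.64 mg/L.
e^(−k_1 t) = e^(−0.375×1.488) = 0.5723; e^(−k_r t) = e^(−0.560×1.488) = 0.4345.
D = 47.64 × (0.5723 − 0.4345) + 1.63 × 0.4345 = 6.561 + 0.7083 = 7.270 mg/L.
DO = C_s − D = 9.83 − 7.270 = 2.560 mg/L.

DO ≈ 2.56 mg/L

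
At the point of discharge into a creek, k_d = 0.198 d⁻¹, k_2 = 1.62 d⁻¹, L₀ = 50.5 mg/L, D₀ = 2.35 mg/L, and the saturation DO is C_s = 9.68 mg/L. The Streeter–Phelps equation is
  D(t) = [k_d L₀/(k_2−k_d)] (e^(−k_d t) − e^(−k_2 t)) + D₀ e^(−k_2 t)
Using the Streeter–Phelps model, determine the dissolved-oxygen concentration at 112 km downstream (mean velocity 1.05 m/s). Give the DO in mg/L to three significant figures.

DO ≈ 4.81 mg/L

Travel time t = x/v = 112 km / (1.05 m/s) = 112000 m / 1.05 m/s = 106700 s = 1.235 d.
k_d L₀/(k_2−k_d) = 0.198×50.5/(1.62−0.198) = 9.999/1.422 = 7.032 mg/L.
e^(−k_d t) = e^(−0.198×1.235) = 0.7831; e^(−k_2 t) = e^(−1.62×1.235) = 0.1353.
D = 7.032 × (0.7831 − 0.1353) + 2.35 × 0.1353 = 4.555 + 0.3180 = 4.873 mg/L.
DO = C_s − D = 9.68 − 4.873 = 4.807 mg/L.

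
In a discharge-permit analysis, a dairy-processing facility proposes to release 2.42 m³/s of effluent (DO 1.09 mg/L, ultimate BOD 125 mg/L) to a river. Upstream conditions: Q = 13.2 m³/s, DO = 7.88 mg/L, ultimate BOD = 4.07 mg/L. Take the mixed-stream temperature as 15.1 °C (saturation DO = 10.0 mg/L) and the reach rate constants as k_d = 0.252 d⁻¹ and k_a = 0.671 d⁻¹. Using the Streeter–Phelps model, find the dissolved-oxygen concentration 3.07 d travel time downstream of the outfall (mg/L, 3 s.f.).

Mixed DO = (13.2×7.88 + 2.42×1.09)/(13.2+2.42) = 106.7/15.62 = 6.828 mg/L.
Mixed L₀ = (13.2×4.07 + 2.42×125)/(15.62) = 356.2/15.62 = 22.81 mg/L.
Initial deficit D₀ = C_s − DO₀ = 10.0 − 6.828 = 3.172 mg/L.
D(3.07) = [0.252×22.81/(0.671−0.252)](e^(−0.252×3.07) − e^(−0.671×3.07)) + 3.172 e^(−0.671×3.07)
= 13.72 × (0.4613 − 0.1275) + 3.172 × 0.1275 = 4.984 mg/L.
DO = 10.0 − 4.984 = 5.016 mg/L.

DO ≈ 5.02 mg/L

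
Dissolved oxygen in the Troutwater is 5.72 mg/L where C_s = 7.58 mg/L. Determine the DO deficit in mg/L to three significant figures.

D = C_s − C = 7.58 − 5.72 = 1.86 mg/L.

D ≈ 1.86 mg/L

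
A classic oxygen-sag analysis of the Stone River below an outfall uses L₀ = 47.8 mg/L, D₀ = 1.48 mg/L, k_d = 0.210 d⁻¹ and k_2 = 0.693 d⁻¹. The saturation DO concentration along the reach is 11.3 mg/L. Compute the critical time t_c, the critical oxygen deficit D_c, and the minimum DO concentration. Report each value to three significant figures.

t_c ≈ 2.32 d; D_c ≈ 8.90 mg/L; min DO ≈ 2.40 mg/L

With k_2/k_d = 3.300 and 1 − D₀(k_2−k_d)/(k_d L₀) = 0.9288,
t_c = ln(3.300 × 0.9288) / (0.693 − 0.210) = ln(3.065) / 0.4830 = 1.120/0.4830 = 2.319 d.
D_c = (k_d/k_2) L₀ e^(−k_d t_c) = (0.210/0.693) × 47.8 × e^(−0.210×2.319) = 0.3030 × 47.8 × 0.6145 = 8.901 mg/L.
Minimum DO = C_s − D_c = 11.3 − 8.901 = 2.399 mg/L.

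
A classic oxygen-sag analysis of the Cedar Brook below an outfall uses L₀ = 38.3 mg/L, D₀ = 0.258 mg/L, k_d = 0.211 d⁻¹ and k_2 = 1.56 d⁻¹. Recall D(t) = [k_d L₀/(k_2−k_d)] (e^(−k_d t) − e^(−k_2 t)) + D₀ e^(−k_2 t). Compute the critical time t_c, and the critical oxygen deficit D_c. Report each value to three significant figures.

t_c ≈ 1.45 d; D_c ≈ 3.81 mg/L

At the critical point dD/dt = 0, so k_d L₀ e^(−k_d t) = k_2 D. Substituting D(t) from the Streeter–Phelps equation and solving for t gives
t_c = ln[(k_2/k_d)(1 − D₀(k_2−k_d)/(k_d L₀))] / (k_2−k_d).
Here k_2−k_d = 1.349 d⁻¹ and 1 − D₀(k_2−k_d)/(k_d L₀) = 1 − 0.258×1.349/(0.211×38.3) = 0.9569, so
t_c = ln(7.393 × 0.9569) / 1.349 = 1.957 / 1.349 = 1.450 d.
D_c = (k_d/k_2) L₀ e^(−k_d t_c) = (0.211/1.56) × 38.3 × e^(−0.211×1.450) = 0.1353 × 38.3 × 0.7364 = 3.815 mg/L.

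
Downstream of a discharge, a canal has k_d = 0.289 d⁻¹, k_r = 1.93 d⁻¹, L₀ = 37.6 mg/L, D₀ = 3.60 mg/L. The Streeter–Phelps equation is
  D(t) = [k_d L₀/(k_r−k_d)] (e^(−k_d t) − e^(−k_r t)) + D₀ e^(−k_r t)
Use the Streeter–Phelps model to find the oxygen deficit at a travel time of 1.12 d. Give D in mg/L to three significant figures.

D ≈ 4.44 mg/L

k_d L₀/(k_r−k_d) = 0.289×37.6/(1.93−0.289) = 10.87/1.641 = 6.622 mg/L.
e^(−k_d t) = e^(−0.289×1.120) = 0.7235; e^(−k_r t) = e^(−1.93×1.120) = 0.1151.
D = 6.622 × (0.7235 − 0.1151) + 3.60 × 0.1151 = 4.028 + 0.4145 = 4.443 mg/L.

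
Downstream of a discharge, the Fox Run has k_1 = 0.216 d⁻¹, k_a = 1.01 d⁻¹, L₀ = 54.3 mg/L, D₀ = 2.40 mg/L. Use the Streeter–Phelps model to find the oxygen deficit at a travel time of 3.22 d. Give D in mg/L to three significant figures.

k_1 L₀/(k_a−k_1) = 0.216×54.3/(1.01−0.216) = 11.73/0.7940 = 14.77 mg/L.
e^(−k_1 t) = e^(−0.216×3.220) = 0.4988; e^(−k_a t) = e^(−1.01×3.220) = 0.03869.
D = 14.77 × (0.4988 − 0.03869) + 2.40 × 0.03869 = 6.797 + 0.09285 = 6.890 mg/L.

D ≈ 6.89 mg/L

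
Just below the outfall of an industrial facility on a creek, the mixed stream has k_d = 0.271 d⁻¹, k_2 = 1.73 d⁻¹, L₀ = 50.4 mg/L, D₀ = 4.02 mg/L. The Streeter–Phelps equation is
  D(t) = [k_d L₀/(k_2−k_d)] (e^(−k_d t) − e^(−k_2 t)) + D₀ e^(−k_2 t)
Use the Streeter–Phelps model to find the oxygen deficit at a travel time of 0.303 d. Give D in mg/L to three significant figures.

D ≈ 5.46 mg/L

k_d L₀/(k_2−k_d) = 0.271×50.4/(1.73−0.271) = 13.66/1.459 = 9.361 mg/L.
e^(−k_d t) = e^(−0.271×0.3030) = 0.9212; e^(−k_2 t) = e^(−1.73×0.3030) = 0.5920.
D = 9.361 × (0.9212 − 0.5920) + 4.02 × 0.5920 = 3.081 + 2.380 = 5.461 mg/L.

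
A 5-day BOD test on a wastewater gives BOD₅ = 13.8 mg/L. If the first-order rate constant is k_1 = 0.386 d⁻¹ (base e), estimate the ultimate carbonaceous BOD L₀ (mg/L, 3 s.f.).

BOD₅ = L₀(1 − e^(−5k_1)) ⇒ L₀ = BOD₅ / (1 − e^(−5×0.386))
= 13.8 / (1 − 0.1451) = 13.8 / 0.8549 = 16.14 mg/L.

L₀ ≈ 16.1 mg/L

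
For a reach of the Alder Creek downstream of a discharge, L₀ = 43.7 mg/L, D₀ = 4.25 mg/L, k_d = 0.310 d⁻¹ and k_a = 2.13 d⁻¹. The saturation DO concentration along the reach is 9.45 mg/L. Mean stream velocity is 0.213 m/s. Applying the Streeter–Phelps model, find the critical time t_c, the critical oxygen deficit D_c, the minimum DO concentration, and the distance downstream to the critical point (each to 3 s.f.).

t_c = [1/(k_a−k_d)] ln[(k_a/k_d)(1 − D₀(k_a−k_d)/(k_d L₀))]
= [1/(2.13−0.310)] ln[(2.13/0.310)(1 − 4.25×1.820/(0.310×43.7))]
= (1/1.820) ln[6.871 × 0.4290] = 0.5495 × ln(2.948) = 0.5495 × 1.081 = 0.5940 d.
D_c = (k_d/k_a) L₀ e^(−k_d t_c) = (0.310/2.13) × 43.7 × e^(−0.310×0.5940) = 0.1455 × 43.7 × 0.8318 = 5.290 mg/L.
Minimum DO = C_s − D_c = 9.45 − 5.290 = 4.160 mg/L.
x_c = v t_c = 0.213 m/s × 0.5940 d × 86400 s/d = 10930 m ≈ 10.9 km.

t_c ≈ 0.594 d; D_c ≈ 5.29 mg/L; min DO ≈ 4.16 mg/L; x_c ≈ 10.9 km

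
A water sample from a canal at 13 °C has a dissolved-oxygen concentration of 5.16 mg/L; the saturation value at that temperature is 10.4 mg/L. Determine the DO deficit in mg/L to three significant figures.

D = C_s − C = 10.4 − 5.16 = 5.24 mg/L.

D ≈ 5.24 mg/L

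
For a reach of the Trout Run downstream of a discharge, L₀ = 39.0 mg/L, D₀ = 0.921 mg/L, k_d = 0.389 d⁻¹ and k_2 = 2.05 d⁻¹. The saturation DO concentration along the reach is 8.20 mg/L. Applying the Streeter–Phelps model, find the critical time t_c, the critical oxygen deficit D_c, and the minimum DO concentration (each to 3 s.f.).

t_c = [1/(k_2−k_d)] ln[(k_2/k_d)(1 − D₀(k_2−k_d)/(k_d L₀))]
= [1/(2.05−0.389)] ln[(2.05/0.389)(1 − 0.921×1.661/(0.389×39.0))]
= (1/1.661) ln[5.270 × 0.8992] = 0.6020 × ln(4.739) = 0.6020 × 1.556 = 0.9366 d.
D_c = (k_d/k_2) L₀ e^(−k_d t_c) = (0.389/2.05) × 39.0 × e^(−0.389×0.9366) = 0.1898 × 39.0 × 0.6947 = 5.141 mg/L.
Minimum DO = C_s − D_c = 8.20 − 5.141 = 3.059 mg/L.

t_c ≈ 0.937 d; D_c ≈ 5.14 mg/L; min DO ≈ 3.06 mg/L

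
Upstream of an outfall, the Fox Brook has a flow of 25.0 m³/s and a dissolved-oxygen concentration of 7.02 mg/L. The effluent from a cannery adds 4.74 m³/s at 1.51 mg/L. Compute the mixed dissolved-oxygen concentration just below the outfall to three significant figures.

6.14 mg/L

Flow-weighted mixing: C = (Q_r C_r + Q_w C_w)/(Q_r + Q_w)
= (25.0×7.02 + 4.74×1.51)/(25.0 + 4.74) = 182.7/29.74 = 6.142 mg/L.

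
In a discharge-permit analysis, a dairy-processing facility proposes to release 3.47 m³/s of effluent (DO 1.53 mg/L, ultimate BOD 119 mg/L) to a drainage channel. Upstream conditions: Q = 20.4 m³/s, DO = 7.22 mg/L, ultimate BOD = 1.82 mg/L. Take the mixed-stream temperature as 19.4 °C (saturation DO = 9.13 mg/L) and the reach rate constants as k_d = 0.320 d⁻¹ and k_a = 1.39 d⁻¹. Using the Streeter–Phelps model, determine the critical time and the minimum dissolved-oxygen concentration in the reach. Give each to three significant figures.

Mixed DO = (20.4×7.22 + 3.47×1.53)/(20.4+3.47) = 152.6/23.87 = 6.393 mg/L.
Mixed L₀ = (20.4×1.82 + 3.47×119)/(23.87) = 450.1/23.87 = 18.85 mg/L.
Initial deficit D₀ = C_s − DO₀ = 9.13 − 6.393 = 2.737 mg/L.
t_c = (1/1.070) ln[(1.39/0.320)(1 − 2.737×1.070/(0.320×18.85))] = 0.9346 × ln(2.235) = 0.7517 d.
D_c = (0.320/1.39) × 18.85 × e^(−0.320×0.7517) = 0.2302 × 18.85 × 0.7862 = 3.413 mg/L.
Minimum DO = 9.13 − 3.413 = 5.717 mg/L.

t_c ≈ 0.752 d; minimum DO ≈ 5.72 mg/L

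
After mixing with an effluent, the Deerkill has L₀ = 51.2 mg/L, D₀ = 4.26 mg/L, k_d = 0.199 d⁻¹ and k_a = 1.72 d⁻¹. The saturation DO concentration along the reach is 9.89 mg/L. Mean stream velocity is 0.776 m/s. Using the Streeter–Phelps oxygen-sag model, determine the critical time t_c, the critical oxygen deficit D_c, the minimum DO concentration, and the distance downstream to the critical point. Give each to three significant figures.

At the critical point dD/dt = 0, so k_d L₀ e^(−k_d t) = k_a D. Substituting D(t) from the Streeter–Phelps equation and solving for t gives
t_c = ln[(k_a/k_d)(1 − D₀(k_a−k_d)/(k_d L₀))] / (k_a−k_d).
Here k_a−k_d = 1.521 d⁻¹ and 1 − D₀(k_a−k_d)/(k_d L₀) = 1 − 4.26×1.521/(0.199×51.2) = 0.3641, so
t_c = ln(8.643 × 0.3641) / 1.521 = 1.146 / 1.521 = 0.7537 d.
D_c = (k_d/k_a) L₀ e^(−k_d t_c) = (0.199/1.72) × 51.2 × e^(−0.199×0.7537) = 0.1157 × 51.2 × 0.8607 = 5.099 mg/L.
Minimum DO = C_s − D_c = 9.89 − 5.099 = 4.791 mg/L.
x_c = v t_c = 0.776 m/s × 0.7537 d × 86400 s/d = 50530 m ≈ 50.5 km.

t_c ≈ 0.754 d; D_c ≈ 5.10 mg/L; min DO ≈ 4.79 mg/L; x_c ≈ 50.5 km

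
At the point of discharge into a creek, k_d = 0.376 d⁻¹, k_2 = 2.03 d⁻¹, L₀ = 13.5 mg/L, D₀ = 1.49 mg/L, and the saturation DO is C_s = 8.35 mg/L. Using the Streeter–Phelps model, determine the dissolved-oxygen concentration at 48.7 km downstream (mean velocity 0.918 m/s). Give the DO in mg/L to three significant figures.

DO ≈ 6.37 mg/L

Travel time t = x/v = 48.7 km / (0.918 m/s) = 48700 m / 0.918 m/s = 53050 s = 0.6140 d.
k_d L₀/(k_2−k_d) = 0.376×13.5/(2.03−0.376) = 5.076/1.654 = 3.069 mg/L.
e^(−k_d t) = e^(−0.376×0.6140) = 0.7938; e^(−k_2 t) = e^(−2.03×0.6140) = 0.2875.
D = 3.069 × (0.7938 − 0.2875) + 1.49 × 0.2875 = 1.554 + 0.4284 = 1.982 mg/L.
DO = C_s − D = 8.35 − 1.982 = 6.368 mg/L.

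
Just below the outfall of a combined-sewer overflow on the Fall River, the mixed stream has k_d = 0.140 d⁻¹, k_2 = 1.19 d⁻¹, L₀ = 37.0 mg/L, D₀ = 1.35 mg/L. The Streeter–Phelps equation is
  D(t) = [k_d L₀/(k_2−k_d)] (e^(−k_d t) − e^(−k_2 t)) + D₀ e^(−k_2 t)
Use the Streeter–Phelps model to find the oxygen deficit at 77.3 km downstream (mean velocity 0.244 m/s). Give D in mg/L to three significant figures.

Travel time t = x/v = 77.3 km / (0.244 m/s) = 77300 m / 0.244 m/s = 316800 s = 3.667 d.
k_d L₀/(k_2−k_d) = 0.140×37.0/(1.19−0.140) = 5.180/1.050 = 4.933 mg/L.
e^(−k_d t) = e^(−0.140×3.667) = 0.5985; e^(−k_2 t) = e^(−1.19×3.667) = 0.01274.
D = 4.933 × (0.5985 − 0.01274) + 1.35 × 0.01274 = 2.890 + 0.01719 = 2.907 mg/L.

D ≈ 2.91 mg/L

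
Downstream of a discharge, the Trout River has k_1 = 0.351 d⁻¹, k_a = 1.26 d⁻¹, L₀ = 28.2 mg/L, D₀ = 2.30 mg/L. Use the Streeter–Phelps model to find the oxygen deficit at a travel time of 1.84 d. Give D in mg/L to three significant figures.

k_1 L₀/(k_a−k_1) = 0.351×28.2/(1.26−0.351) = 9.898/0.9090 = 10.89 mg/L.
e^(−k_1 t) = e^(−0.351×1.840) = 0.5242; e^(−k_a t) = e^(−1.26×1.840) = 0.09843.
D = 10.89 × (0.5242 − 0.09843) + 2.30 × 0.09843 = 4.636 + 0.2264 = 4.863 mg/L.

D ≈ 4.86 mg/L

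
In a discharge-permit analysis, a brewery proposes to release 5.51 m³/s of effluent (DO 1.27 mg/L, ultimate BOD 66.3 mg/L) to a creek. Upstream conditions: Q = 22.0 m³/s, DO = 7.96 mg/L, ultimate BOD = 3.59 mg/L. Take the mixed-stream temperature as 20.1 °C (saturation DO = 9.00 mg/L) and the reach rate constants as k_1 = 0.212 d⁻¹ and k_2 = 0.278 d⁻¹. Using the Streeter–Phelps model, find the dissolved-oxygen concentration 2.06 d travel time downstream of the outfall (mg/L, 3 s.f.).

Mixed DO = (22.0×7.96 + 5.51×1.27)/(22.0+5.51) = 182.1/27.51 = 6.620 mg/L.
Mixed L₀ = (22.0×3.59 + 5.51×66.3)/(27.51) = 444.3/27.51 = 16.15 mg/L.
Initial deficit D₀ = C_s − DO₀ = 9.00 − 6.620 = 2.380 mg/L.
D(2.06) = [0.212×16.15/(0.278−0.212)](e^(−0.212×2.06) − e^(−0.278×2.06)) + 2.380 e^(−0.278×2.06)
= 51.88 × (0.6462 − 0.5640) + 2.380 × 0.5640 = 5.603 mg/L.
DO = 9.00 − 5.603 = 3.397 mg/L.

DO ≈ 3.40 mg/L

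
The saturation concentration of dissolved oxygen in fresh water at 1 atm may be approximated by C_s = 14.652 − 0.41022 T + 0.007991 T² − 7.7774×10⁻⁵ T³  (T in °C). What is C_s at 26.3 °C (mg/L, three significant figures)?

C_s = 14.652 − 0.41022×26.3 + 0.007991×26.3² − 7.7774×10⁻⁵×26.3³ = 7.976 mg/L.

C_s ≈ 7.98 mg/L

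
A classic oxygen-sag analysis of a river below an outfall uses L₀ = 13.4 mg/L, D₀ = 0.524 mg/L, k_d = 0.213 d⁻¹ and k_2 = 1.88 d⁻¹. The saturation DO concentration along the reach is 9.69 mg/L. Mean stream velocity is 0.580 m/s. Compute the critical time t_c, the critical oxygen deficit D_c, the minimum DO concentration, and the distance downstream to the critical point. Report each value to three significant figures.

t_c ≈ 1.09 d; D_c ≈ 1.20 mg/L; min DO ≈ 8.49 mg/L; x_c ≈ 54.5 km

With k_2/k_d = 8.826 and 1 − D₀(k_2−k_d)/(k_d L₀) = 0.6940,
t_c = ln(8.826 × 0.6940) / (1.88 − 0.213) = ln(6.125) / 1.667 = 1.812/1.667 = 1.087 d.
D_c = (k_d/k_2) L₀ e^(−k_d t_c) = (0.213/1.88) × 13.4 × e^(−0.213×1.087) = 0.1133 × 13.4 × 0.7933 = 1.204 mg/L.
Minimum DO = C_s − D_c = 9.69 − 1.204 = 8.486 mg/L.
x_c = v t_c = 0.580 m/s × 1.087 d × 86400 s/d = 54480 m ≈ 54.5 km.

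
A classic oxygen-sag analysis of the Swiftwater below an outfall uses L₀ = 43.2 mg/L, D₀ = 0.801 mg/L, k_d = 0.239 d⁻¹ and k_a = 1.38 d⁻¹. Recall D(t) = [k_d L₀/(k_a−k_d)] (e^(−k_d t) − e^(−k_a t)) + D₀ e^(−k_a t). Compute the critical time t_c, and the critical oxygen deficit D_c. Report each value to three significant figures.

t_c ≈ 1.46 d; D_c ≈ 5.28 mg/L

At the critical point dD/dt = 0, so k_d L₀ e^(−k_d t) = k_a D. Substituting D(t) from the Streeter–Phelps equation and solving for t gives
t_c = ln[(k_a/k_d)(1 − D₀(k_a−k_d)/(k_d L₀))] / (k_a−k_d).
Here k_a−k_d = 1.141 d⁻¹ and 1 − D₀(k_a−k_d)/(k_d L₀) = 1 − 0.801×1.141/(0.239×43.2) = 0.9115, so
t_c = ln(5.774 × 0.9115) / 1.141 = 1.661 / 1.141 = 1.455 d.
L(t_c) = L₀ e^(−k_d t_c) = 43.2 × 0.7062 = 30.51 mg/L, and at the critical point k_a D_c = k_d L, so D_c = (0.239/1.38) × 30.51 = 5.284 mg/L.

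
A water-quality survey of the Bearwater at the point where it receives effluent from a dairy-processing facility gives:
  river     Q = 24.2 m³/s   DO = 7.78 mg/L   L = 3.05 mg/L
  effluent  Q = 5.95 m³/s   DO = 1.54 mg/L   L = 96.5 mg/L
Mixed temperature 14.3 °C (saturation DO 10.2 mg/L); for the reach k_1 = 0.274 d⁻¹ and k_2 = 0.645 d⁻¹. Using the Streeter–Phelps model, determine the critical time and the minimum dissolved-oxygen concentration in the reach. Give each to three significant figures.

Mixed DO = (24.2×7.78 + 5.95×1.54)/(24.2+5.95) = 197.4/30.15 = 6.549 mg/L.
Mixed L₀ = (24.2×3.05 + 5.95×96.5)/(30.15) = 648.0/30.15 = 21.49 mg/L.
Initial deficit D₀ = C_s − DO₀ = 10.2 − 6.549 = 3.651 mg/L.
t_c = (1/0.3710) ln[(0.645/0.274)(1 − 3.651×0.3710/(0.274×21.49))] = 2.695 × ln(1.812) = 1.603 d.
D_c = (0.274/0.645) × 21.49 × e^(−0.274×1.603) = 0.4248 × 21.49 × 0.6445 = 5.885 mg/L.
Minimum DO = 10.2 − 5.885 = 4.315 mg/L.

t_c ≈ 1.60 d; minimum DO ≈ 4.32 mg/L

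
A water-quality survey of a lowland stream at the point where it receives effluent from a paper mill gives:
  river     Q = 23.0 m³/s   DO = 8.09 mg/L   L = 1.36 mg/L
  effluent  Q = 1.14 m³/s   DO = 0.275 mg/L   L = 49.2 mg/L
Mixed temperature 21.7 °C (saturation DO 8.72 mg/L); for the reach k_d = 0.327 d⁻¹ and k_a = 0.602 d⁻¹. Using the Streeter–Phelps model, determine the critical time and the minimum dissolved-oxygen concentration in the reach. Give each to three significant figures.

Mixed DO = (23.0×8.09 + 1.14×0.275)/(23.0+1.14) = 186.4/24.14 = 7.721 mg/L.
Mixed L₀ = (23.0×1.36 + 1.14×49.2)/(24.14) = 87.37/24.14 = 3.619 mg/L.
Initial deficit D₀ = C_s − DO₀ = 8.72 − 7.721 = 0.9991 mg/L.
t_c = (1/0.2750) ln[(0.602/0.327)(1 − 0.9991×0.2750/(0.327×3.619))] = 3.636 × ln(1.414) = 1.259 d.
D_c = (0.327/0.602) × 3.619 × e^(−0.327×1.259) = 0.5432 × 3.619 × 0.6626 = 1.303 mg/L.
Minimum DO = 8.72 − 1.303 = 7.417 mg/L.

t_c ≈ 1.26 d; minimum DO ≈ 7.42 mg/L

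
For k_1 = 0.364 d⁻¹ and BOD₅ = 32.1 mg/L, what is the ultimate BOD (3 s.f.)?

BOD₅ = L₀(1 − e^(−5k_1)) ⇒ L₀ = BOD₅ / (1 − e^(−5×0.364))
= 32.1 / (1 − 0.1620) = 32.1 / 0.8380 = 38.31 mg/L.

L₀ ≈ 38.3 mg/L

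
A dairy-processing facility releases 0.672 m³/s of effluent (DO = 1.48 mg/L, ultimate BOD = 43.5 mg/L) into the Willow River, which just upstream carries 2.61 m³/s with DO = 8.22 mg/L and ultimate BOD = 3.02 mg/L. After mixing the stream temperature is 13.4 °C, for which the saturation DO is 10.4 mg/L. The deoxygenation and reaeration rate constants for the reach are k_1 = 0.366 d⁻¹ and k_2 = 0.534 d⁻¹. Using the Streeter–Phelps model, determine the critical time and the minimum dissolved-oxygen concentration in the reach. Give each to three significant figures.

Mixed DO = (2.61×8.22 + 0.672×1.48)/(2.61+0.672) = 22.45/3.282 = 6.840 mg/L.
Mixed L₀ = (2.61×3.02 + 0.672×43.5)/(3.282) = 37.11/3.282 = 11.31 mg/L.
Initial deficit D₀ = C_s − DO₀ = 10.4 − 6.840 = 3.560 mg/L.
t_c = (1/0.1680) ln[(0.534/0.366)(1 − 3.560×0.1680/(0.366×11.31))] = 5.952 × ln(1.248) = 1.320 d.
D_c = (0.366/0.534) × 11.31 × e^(−0.366×1.320) = 0.6854 × 11.31 × 0.6170 = 4.782 mg/L.
Minimum DO = 10.4 − 4.782 = 5.618 mg/L.

t_c ≈ 1.32 d; minimum DO ≈ 5.62 mg/L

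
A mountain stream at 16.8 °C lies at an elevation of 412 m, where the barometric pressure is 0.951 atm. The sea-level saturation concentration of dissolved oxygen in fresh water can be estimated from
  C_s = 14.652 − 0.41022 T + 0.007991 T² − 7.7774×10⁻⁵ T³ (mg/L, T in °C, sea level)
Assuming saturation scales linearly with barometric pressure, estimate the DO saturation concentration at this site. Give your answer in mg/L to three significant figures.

C_s ≈ 9.17 mg/L

At sea level: C_s = 14.652 − 0.41022×16.8 + 0.007991×16.8² − 7.7774×10⁻⁵×16.8³ = 9.647 mg/L.
Pressure correction: C_s' = 9.647 × 0.951 = 9.174 mg/L.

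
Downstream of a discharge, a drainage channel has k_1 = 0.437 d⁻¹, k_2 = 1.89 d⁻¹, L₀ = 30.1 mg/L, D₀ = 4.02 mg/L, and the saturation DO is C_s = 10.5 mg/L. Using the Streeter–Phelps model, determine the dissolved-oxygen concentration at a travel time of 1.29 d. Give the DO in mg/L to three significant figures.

k_1 L₀/(k_2−k_1) = 0.437×30.1/(1.89−0.437) = 13.15/1.453 = 9.053 mg/L.
e^(−k_1 t) = e^(−0.437×1.290) = 0.5691; e^(−k_2 t) = e^(−1.89×1.290) = 0.08733.
D = 9.053 × (0.5691 − 0.08733) + 4.02 × 0.08733 = 4.361 + 0.3511 = 4.712 mg/L.
DO = C_s − D = 10.5 − 4.712 = 5.788 mg/L.

DO ≈ 5.79 mg/L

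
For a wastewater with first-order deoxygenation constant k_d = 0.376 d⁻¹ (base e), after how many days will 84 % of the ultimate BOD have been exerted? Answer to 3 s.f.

y/L₀ = 1 − e^(−k_d t) = 0.84 ⇒ e^(−k_d t) = 0.160
t = −ln(0.160) / 0.376 = 1.833 / 0.376 = 4.874 d.

t ≈ 4.87 d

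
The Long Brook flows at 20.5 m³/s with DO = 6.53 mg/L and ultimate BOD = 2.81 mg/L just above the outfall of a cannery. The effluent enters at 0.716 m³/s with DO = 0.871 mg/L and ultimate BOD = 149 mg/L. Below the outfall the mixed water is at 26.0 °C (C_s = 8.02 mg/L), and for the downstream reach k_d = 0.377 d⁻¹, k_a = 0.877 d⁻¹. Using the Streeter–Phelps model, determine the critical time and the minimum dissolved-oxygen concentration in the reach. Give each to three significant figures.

Mixed DO = (20.5×6.53 + 0.716×0.871)/(20.5+0.716) = 134.5/21.22 = 6.339 mg/L.
Mixed L₀ = (20.5×2.81 + 0.716×149)/(21.22) = 164.3/21.22 = 7.744 mg/L.
Initial deficit D₀ = C_s − DO₀ = 8.02 − 6.339 = 1.681 mg/L.
t_c = (1/0.5000) ln[(0.877/0.377)(1 − 1.681×0.5000/(0.377×7.744))] = 2.000 × ln(1.657) = 1.009 d.
D_c = (0.377/0.877) × 7.744 × e^(−0.377×1.009) = 0.4299 × 7.744 × 0.6835 = 2.275 mg/L.
Minimum DO = 8.02 − 2.275 = 5.745 mg/L.

t_c ≈ 1.01 d; minimum DO ≈ 5.74 mg/L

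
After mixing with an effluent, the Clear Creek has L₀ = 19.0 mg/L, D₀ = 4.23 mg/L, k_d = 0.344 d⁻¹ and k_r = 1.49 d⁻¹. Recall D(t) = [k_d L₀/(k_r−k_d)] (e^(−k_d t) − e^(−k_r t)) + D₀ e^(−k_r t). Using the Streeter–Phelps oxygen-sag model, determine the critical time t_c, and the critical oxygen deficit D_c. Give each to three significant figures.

t_c ≈ 0.0980 d; D_c ≈ 4.24 mg/L

At the critical point dD/dt = 0, so k_d L₀ e^(−k_d t) = k_r D. Substituting D(t) from the Streeter–Phelps equation and solving for t gives
t_c = ln[(k_r/k_d)(1 − D₀(k_r−k_d)/(k_d L₀))] / (k_r−k_d).
Here k_r−k_d = 1.146 d⁻¹ and 1 − D₀(k_r−k_d)/(k_d L₀) = 1 − 4.23×1.146/(0.344×19.0) = 0.2583, so
t_c = ln(4.331 × 0.2583) / 1.146 = 0.1124 / 1.146 = 0.09804 d.
L(t_c) = L₀ e^(−k_d t_c) = 19.0 × 0.9668 = 18.37 mg/L, and at the critical point k_r D_c = k_d L, so D_c = (0.344/1.49) × 18.37 = 4.241 mg/L.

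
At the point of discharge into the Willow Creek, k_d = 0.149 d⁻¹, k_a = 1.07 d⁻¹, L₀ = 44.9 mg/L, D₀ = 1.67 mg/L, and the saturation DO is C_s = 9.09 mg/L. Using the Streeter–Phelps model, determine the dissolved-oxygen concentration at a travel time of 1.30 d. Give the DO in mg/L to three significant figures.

DO ≈ 4.50 mg/L

k_d L₀/(k_a−k_d) = 0.149×44.9/(1.07−0.149) = 6.690/0.9210 = 7.264 mg/L.
e^(−k_d t) = e^(−0.149×1.300) = 0.8239; e^(−k_a t) = e^(−1.07×1.300) = 0.2488.
D = 7.264 × (0.8239 − 0.2488) + 1.67 × 0.2488 = 4.177 + 0.4155 = 4.593 mg/L.
DO = C_s − D = 9.09 − 4.593 = 4.497 mg/L.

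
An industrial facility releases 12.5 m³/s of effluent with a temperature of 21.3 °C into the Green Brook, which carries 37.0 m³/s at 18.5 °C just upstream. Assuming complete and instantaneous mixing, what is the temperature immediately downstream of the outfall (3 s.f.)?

Flow-weighted mixing: C = (Q_r C_r + Q_w C_w)/(Q_r + Q_w)
= (37.0×18.5 + 12.5×21.3)/(37.0 + 12.5) = 950.8/49.50 = 19.21 °C.

19.2 °C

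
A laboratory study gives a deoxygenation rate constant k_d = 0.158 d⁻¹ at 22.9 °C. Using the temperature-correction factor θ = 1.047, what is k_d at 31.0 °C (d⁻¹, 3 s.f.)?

k_d(T₂) = k_d(T₁) · θ^(T₂−T₁) = 0.158 × 1.047^(31.0−22.9)
= 0.158 × 1.047^8.10 = 0.158 × 1.451 = 0.2292 d⁻¹.

k_d ≈ 0.229 d⁻¹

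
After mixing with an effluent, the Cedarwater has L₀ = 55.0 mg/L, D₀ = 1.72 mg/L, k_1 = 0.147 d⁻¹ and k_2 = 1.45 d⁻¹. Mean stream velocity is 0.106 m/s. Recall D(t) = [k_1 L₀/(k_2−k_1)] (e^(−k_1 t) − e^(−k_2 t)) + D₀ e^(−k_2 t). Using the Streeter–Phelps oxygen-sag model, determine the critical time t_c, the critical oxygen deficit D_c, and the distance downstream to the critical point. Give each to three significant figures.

t_c ≈ 1.51 d; D_c ≈ 4.47 mg/L; x_c ≈ 13.8 km

At the critical point dD/dt = 0, so k_1 L₀ e^(−k_1 t) = k_2 D. Substituting D(t) from the Streeter–Phelps equation and solving for t gives
t_c = ln[(k_2/k_1)(1 − D₀(k_2−k_1)/(k_1 L₀))] / (k_2−k_1).
Here k_2−k_1 = 1.303 d⁻¹ and 1 − D₀(k_2−k_1)/(k_1 L₀) = 1 − 1.72×1.303/(0.147×55.0) = 0.7228, so
t_c = ln(9.864 × 0.7228) / 1.303 = 1.964 / 1.303 = 1.507 d.
L(t_c) = L₀ e^(−k_1 t_c) = 55.0 × 0.8012 = 44.07 mg/L, and at the critical point k_2 D_c = k_1 L, so D_c = (0.147/1.45) × 44.07 = 4.468 mg/L.
x_c = v t_c = 0.106 m/s × 1.507 d × 86400 s/d = 13810 m ≈ 13.8 km.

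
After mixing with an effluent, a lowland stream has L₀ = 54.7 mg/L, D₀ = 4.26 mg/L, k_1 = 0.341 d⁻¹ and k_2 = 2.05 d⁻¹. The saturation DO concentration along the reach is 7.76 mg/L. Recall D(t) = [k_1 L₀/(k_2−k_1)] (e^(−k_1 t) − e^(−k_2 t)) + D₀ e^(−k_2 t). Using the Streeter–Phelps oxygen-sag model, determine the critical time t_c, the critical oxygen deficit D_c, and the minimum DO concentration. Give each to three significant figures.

t_c ≈ 0.760 d; D_c ≈ 7.02 mg/L; min DO ≈ 0.738 mg/L

At the critical point dD/dt = 0, so k_1 L₀ e^(−k_1 t) = k_2 D. Substituting D(t) from the Streeter–Phelps equation and solving for t gives
t_c = ln[(k_2/k_1)(1 − D₀(k_2−k_1)/(k_1 L₀))] / (k_2−k_1).
Here k_2−k_1 = 1.709 d⁻¹ and 1 − D₀(k_2−k_1)/(k_1 L₀) = 1 − 4.26×1.709/(0.341×54.7) = 0.6097, so
t_c = ln(6.012 × 0.6097) / 1.709 = 1.299 / 1.709 = 0.7600 d.
L(t_c) = L₀ e^(−k_1 t_c) = 54.7 × 0.7717 = 42.21 mg/L, and at the critical point k_2 D_c = k_1 L, so D_c = (0.341/2.05) × 42.21 = 7.022 mg/L.
Minimum DO = C_s − D_c = 7.76 − 7.022 = 0.7385 mg/L.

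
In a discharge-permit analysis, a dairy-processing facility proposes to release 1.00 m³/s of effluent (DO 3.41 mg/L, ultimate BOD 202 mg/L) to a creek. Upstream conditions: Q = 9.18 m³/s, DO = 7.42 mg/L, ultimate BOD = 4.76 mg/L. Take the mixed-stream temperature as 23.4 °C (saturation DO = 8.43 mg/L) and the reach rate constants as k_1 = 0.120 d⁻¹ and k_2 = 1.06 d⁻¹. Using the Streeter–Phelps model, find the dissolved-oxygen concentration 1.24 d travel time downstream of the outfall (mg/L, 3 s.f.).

DO ≈ 6.23 mg/L

Mixed DO = (9.18×7.42 + 1.00×3.41)/(9.18+1.00) = 71.53/10.18 = 7.026 mg/L.
Mixed L₀ = (9.18×4.76 + 1.00×202)/(10.18) = 245.7/10.18 = 24.14 mg/L.
Initial deficit D₀ = C_s − DO₀ = 8.43 − 7.026 = 1.404 mg/L.
D(1.24) = [0.120×24.14/(1.06−0.120)](e^(−0.120×1.24) − e^(−1.06×1.24)) + 1.404 e^(−1.06×1.24)
= 3.081 × (0.8617 − 0.2686) + 1.404 × 0.2686 = 2.205 mg/L.
DO = 8.43 − 2.205 = 6.225 mg/L.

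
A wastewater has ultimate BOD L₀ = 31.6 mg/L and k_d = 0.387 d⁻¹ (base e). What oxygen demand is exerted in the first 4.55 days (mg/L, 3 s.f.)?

y ≈ 26.2 mg/L

y_t = L₀(1 − e^(−k_d t)) = 31.6 × (1 − e^(−0.387×4.55))
= 31.6 × (1 − 0.1719) = 31.6 × 0.8281 = 26.17 mg/L.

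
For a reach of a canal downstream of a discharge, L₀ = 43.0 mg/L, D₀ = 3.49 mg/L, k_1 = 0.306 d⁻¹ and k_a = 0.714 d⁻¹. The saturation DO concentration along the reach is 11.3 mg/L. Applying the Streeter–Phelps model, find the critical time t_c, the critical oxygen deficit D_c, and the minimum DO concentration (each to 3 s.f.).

t_c = [1/(k_a−k_1)] ln[(k_a/k_1)(1 − D₀(k_a−k_1)/(k_1 L₀))]
= [1/(0.714−0.306)] ln[(0.714/0.306)(1 − 3.49×0.4080/(0.306×43.0))]
= (1/0.4080) ln[2.333 × 0.8918] = 2.451 × ln(2.081) = 2.451 × 0.7328 = 1.796 d.
L(t_c) = L₀ e^(−k_1 t_c) = 43.0 × 0.5772 = 24.82 mg/L, and at the critical point k_a D_c = k_1 L, so D_c = (0.306/0.714) × 24.82 = 10.64 mg/L.
Minimum DO = C_s − D_c = 11.3 − 10.64 = 0.6631 mg/L.

t_c ≈ 1.80 d; D_c ≈ 10.6 mg/L; min DO ≈ 0.663 mg/L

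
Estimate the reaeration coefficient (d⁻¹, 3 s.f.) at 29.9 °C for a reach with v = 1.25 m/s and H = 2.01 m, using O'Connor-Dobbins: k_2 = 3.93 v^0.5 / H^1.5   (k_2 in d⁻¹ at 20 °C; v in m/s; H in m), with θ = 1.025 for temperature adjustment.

k_2 ≈ 1.97 d⁻¹

k_2(20) = 3.93 × 1.25^0.5 / 2.01^1.5 = 3.93 × 1.118 / 2.850 = 1.542 d⁻¹.
k_2(29.9) = 1.542 × 1.025^(29.9−20) = 1.542 × 1.277 = 1.969 d⁻¹.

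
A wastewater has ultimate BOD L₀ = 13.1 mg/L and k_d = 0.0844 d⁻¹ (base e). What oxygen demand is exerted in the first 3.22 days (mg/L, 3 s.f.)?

y_t = L₀(1 − e^(−k_d t)) = 13.1 × (1 − e^(−0.0844×3.22))
= 13.1 × (1 − 0.7620) = 13.1 × 0.2380 = 3.117 mg/L.

y ≈ 3.12 mg/L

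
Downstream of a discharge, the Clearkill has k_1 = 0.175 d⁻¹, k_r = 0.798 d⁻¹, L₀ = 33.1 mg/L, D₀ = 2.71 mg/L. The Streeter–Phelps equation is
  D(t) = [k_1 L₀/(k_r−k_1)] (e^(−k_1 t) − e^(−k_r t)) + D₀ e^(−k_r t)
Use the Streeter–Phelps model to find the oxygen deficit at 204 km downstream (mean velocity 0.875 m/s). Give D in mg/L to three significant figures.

Travel time t = x/v = 204 km / (0.875 m/s) = 204000 m / 0.875 m/s = 233100 s = 2.698 d.
k_1 L₀/(k_r−k_1) = 0.175×33.1/(0.798−0.175) = 5.792/0.6230 = 9.298 mg/L.
e^(−k_1 t) = e^(−0.175×2.698) = 0.6236; e^(−k_r t) = e^(−0.798×2.698) = 0.1161.
D = 9.298 × (0.6236 − 0.1161) + 2.71 × 0.1161 = 4.719 + 0.3146 = 5.033 mg/L.

D ≈ 5.03 mg/L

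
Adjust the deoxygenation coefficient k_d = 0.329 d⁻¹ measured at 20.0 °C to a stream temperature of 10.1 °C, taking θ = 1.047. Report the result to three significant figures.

k_d(T₂) = k_d(T₁) · θ^(T₂−T₁) = 0.329 × 1.047^(10.1−20.0)
= 0.329 × 1.047^-9.90 = 0.329 × 0.6346 = 0.2088 d⁻¹.

k_d ≈ 0.209 d⁻¹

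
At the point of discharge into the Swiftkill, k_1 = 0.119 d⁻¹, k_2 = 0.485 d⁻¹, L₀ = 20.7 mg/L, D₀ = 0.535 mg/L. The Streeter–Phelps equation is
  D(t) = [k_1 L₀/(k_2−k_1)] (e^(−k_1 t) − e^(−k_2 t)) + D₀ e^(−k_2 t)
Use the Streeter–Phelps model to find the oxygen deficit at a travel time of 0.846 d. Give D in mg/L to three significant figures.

k_1 L₀/(k_2−k_1) = 0.119×20.7/(0.485−0.119) = 2.463/0.3660 = 6.730 mg/L.
e^(−k_1 t) = e^(−0.119×0.8460) = 0.9042; e^(−k_2 t) = e^(−0.485×0.8460) = 0.6634.
D = 6.730 × (0.9042 − 0.6634) + 0.535 × 0.6634 = 1.621 + 0.3549 = 1.975 mg/L.

D ≈ 1.98 mg/L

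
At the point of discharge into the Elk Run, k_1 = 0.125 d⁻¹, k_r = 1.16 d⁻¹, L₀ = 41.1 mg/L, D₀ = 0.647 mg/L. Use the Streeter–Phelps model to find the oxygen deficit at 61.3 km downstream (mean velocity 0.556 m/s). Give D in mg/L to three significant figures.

D ≈ 3.25 mg/L

Travel time t = x/v = 61.3 km / (0.556 m/s) = 61300 m / 0.556 m/s = 110300 s = 1.276 d.
k_1 L₀/(k_r−k_1) = 0.125×41.1/(1.16−0.125) = 5.138/1.035 = 4.964 mg/L.
e^(−k_1 t) = e^(−0.125×1.276) = 0.8526; e^(−k_r t) = e^(−1.16×1.276) = 0.2276.
D = 4.964 × (0.8526 − 0.2276) + 0.647 × 0.2276 = 3.102 + 0.1472 = 3.249 mg/L.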